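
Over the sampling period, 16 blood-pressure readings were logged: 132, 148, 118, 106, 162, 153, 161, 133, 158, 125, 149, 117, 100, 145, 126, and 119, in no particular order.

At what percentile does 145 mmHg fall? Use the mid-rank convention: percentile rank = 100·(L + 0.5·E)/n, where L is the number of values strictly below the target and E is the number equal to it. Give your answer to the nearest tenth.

Sorted: 100, 106, 117, 118, 119, 125, 126, 132, 133, 145, 148, 149, 153, 158, 161, 162.
Count below 145: L = 9; count equal: E = 1; n = 16.
Percentile rank = 100·(9 + 0.5·1)/16 = 100·9.5/16 = 59.38.

59.4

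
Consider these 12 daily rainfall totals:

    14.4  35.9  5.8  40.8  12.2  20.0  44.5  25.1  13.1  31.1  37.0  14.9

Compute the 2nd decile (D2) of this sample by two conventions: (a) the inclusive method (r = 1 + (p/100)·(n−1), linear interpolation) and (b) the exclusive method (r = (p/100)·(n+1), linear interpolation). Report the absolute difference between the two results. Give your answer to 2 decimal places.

Sorted: 5.8, 12.2, 13.1, 14.4, 14.9, 20.0, 25.1, 31.1, 35.9, 37.0, 40.8, 44.5.
n = 12.
(a) r = 3.2; between ranks 3 (13.1) and 4 (14.4): 13.36.
(b) r = 2.6; between ranks 2 (12.2) and 3 (13.1): 12.74.
|13.36 − 12.74| = 0.62.

0.62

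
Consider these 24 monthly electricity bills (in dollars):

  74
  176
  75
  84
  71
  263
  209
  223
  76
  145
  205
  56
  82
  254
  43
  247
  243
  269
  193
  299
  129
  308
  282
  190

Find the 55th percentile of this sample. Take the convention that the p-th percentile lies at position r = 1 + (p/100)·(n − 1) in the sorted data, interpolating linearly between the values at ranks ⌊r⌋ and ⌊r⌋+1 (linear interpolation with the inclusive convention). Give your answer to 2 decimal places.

Sorted: 43, 56, 71, 74, 75, 76, 82, 84, 129, 145, 176, 190, 193, 205, 209, 223, 243, 247, 254, 263, 269, 282, 299, 308.
n = 24.
r = 1 + (55/100)·(24 − 1) = 1 + 12.65 = 13.65.
Rank 13 is 193 and rank 14 is 205.
Interpolate: 193 + 0.65·(205 − 193) = 193 + 0.65·12 = 200.8.

200.80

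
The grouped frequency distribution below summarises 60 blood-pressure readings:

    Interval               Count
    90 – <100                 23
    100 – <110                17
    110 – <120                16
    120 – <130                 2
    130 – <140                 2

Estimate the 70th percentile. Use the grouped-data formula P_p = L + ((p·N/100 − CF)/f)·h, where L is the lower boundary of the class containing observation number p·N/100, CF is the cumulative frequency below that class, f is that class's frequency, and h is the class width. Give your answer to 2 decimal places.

N = 60; target position k = 70/100 · 60 = 42.
Cumulative frequencies: 23, 40, 56, 58, 60.
Observation 42 falls in the class 110 – <120.
L = 110, CF = 40, f = 16, h = 10.
P70 = 110 + ((42 − 40)/16)·10 = 110 + 1.25 = 111.25.

111.25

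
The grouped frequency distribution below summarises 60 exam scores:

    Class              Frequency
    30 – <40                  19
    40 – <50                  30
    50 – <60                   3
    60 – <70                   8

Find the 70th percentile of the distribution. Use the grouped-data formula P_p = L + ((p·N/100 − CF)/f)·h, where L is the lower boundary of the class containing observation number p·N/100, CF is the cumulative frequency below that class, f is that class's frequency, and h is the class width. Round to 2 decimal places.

N = 60; target position k = 70/100 · 60 = 42.
Cumulative frequencies: 19, 49, 52, 60.
Observation 42 falls in the class 40 – <50.
L = 40, CF = 19, f = 30, h = 10.
P70 = 40 + ((42 − 19)/30)·10 = 40 + 7.66667 = 47.6667.

47.67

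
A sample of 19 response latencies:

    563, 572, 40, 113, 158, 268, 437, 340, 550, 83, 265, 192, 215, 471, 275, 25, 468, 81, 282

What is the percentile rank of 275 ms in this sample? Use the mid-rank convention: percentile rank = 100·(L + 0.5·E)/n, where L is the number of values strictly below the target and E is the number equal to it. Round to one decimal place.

Sorted: 25, 40, 81, 83, 113, 158, 192, 215, 265, 268, 275, 282, 340, 437, 468, 471, 550, 563, 572.
Count below 275: L = 10; count equal: E = 1; n = 19.
Percentile rank = 100·(10 + 0.5·1)/19 = 100·10.5/19 = 55.26.

55.3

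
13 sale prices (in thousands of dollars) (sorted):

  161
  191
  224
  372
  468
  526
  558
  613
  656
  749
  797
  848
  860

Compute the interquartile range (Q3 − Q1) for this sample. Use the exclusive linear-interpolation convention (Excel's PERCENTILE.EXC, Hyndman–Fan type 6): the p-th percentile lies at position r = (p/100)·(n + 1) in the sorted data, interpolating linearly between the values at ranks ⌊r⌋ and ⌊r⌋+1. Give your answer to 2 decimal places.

n = 13.
P25: r = 3.5; ranks 3–4 are 224, 372; interpolating gives 298.
P75: r = 10.5; ranks 10–11 are 749, 797; interpolating gives 773.
Difference: 773 − 298 = 475.

475.00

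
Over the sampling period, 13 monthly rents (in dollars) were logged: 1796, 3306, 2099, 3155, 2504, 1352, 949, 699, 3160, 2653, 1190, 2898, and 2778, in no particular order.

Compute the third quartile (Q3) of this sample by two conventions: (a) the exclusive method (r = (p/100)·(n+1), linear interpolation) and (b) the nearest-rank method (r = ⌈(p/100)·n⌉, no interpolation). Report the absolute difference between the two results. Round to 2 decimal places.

128.50

Sorted: 699, 949, 1190, 1352, 1796, 2099, 2504, 2653, 2778, 2898, 3155, 3160, 3306.
n = 13.
(a) r = 10.5; between ranks 10 (2898) and 11 (3155): 3026.5.
(b) the nearest-rank method: rank 10 → 2898.
|3026.5 − 2898| = 128.5.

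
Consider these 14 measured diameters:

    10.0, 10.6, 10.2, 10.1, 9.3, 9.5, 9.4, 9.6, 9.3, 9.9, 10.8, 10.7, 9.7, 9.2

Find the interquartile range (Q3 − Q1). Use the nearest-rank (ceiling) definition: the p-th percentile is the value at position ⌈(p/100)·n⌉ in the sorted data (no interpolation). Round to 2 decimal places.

0.80

Sorted: 9.2, 9.3, 9.3, 9.4, 9.5, 9.6, 9.7, 9.9, 10.0, 10.1, 10.2, 10.6, 10.7, 10.8.
n = 14.
P25: rank ⌈25/100·14⌉ = 4 → 9.4.
P75: rank ⌈75/100·14⌉ = 11 → 10.2.
Difference: 10.2 − 9.4 = 0.8.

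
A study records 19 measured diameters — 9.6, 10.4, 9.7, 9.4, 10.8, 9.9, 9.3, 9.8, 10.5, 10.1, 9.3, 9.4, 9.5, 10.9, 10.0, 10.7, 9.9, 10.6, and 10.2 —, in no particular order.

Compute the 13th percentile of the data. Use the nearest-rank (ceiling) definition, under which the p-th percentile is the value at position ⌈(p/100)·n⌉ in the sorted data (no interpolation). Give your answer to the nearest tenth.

9.4

Sorted: 9.3, 9.3, 9.4, 9.4, 9.5, 9.6, 9.7, 9.8, 9.9, 9.9, 10.0, 10.1, 10.2, 10.4, 10.5, 10.6, 10.7, 10.8, 10.9.
n = 19.
Position = ⌈13/100 · 19⌉ = ⌈2.47⌉ = 3.
The value at rank 3 is 9.4.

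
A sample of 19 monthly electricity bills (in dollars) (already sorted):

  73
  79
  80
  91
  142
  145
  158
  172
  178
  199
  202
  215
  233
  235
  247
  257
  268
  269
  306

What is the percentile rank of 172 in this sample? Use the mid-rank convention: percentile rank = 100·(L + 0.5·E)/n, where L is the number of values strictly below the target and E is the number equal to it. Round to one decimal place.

39.5

Count below 172: L = 7; count equal: E = 1; n = 19.
Percentile rank = 100·(7 + 0.5·1)/19 = 100·7.5/19 = 39.47.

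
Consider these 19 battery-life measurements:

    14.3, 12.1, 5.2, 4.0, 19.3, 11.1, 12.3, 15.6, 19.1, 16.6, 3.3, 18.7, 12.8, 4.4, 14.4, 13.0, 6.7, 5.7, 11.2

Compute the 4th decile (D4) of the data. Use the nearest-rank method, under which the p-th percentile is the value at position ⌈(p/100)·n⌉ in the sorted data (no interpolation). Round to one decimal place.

Sorted: 3.3, 4.0, 4.4, 5.2, 5.7, 6.7, 11.1, 11.2, 12.1, 12.3, 12.8, 13.0, 14.3, 14.4, 15.6, 16.6, 18.7, 19.1, 19.3.
n = 19.
Position = ⌈40/100 · 19⌉ = ⌈7.6⌉ = 8.
The value at rank 8 is 11.2.

11.2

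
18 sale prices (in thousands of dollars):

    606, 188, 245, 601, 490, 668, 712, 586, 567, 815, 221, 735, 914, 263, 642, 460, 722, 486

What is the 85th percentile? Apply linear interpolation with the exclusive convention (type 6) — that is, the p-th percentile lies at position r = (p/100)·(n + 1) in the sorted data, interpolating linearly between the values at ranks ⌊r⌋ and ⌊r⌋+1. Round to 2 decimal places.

Sorted: 188, 221, 245, 263, 460, 486, 490, 567, 586, 601, 606, 642, 668, 712, 722, 735, 815, 914.
n = 18.
r = (85/100)·(18 + 1) = 16.15.
Rank 16 is 735 and rank 17 is 815.
Interpolate: 735 + 0.15·(815 − 735) = 735 + 0.15·80 = 747.

747.00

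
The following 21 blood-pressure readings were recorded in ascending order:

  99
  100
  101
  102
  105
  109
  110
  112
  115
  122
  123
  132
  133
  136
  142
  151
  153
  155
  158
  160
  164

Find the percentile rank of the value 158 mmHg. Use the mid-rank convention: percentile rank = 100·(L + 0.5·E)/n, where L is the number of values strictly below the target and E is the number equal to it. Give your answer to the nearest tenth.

88.1

Count below 158: L = 18; count equal: E = 1; n = 21.
Percentile rank = 100·(18 + 0.5·1)/21 = 100·18.5/21 = 88.1.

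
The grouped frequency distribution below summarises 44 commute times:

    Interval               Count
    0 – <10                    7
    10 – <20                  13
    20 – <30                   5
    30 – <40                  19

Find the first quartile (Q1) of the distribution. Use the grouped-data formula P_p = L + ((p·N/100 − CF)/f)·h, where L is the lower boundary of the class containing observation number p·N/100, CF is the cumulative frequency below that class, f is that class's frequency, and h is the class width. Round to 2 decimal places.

N = 44; target position k = 25/100 · 44 = 11.
Cumulative frequencies: 7, 20, 25, 44.
Observation 11 falls in the class 10 – <20.
L = 10, CF = 7, f = 13, h = 10.
P25 = 10 + ((11 − 7)/13)·10 = 10 + 3.07692 = 13.0769.

13.08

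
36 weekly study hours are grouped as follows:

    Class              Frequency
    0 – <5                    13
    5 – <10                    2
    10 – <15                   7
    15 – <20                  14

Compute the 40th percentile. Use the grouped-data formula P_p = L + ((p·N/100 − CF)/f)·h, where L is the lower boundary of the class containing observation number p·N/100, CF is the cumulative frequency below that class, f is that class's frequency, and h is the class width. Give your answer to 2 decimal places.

N = 36; target position k = 40/100 · 36 = 14.4.
Cumulative frequencies: 13, 15, 22, 36.
Observation 14.4 falls in the class 5 – <10.
L = 5, CF = 13, f = 2, h = 5.
P40 = 5 + ((14.4 − 13)/2)·5 = 5 + 3.5 = 8.5.

8.50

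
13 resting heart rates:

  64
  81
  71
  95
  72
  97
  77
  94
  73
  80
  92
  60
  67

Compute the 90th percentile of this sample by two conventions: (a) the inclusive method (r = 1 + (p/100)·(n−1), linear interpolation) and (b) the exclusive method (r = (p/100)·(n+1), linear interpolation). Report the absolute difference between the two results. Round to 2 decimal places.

Sorted: 60, 64, 67, 71, 72, 73, 77, 80, 81, 92, 94, 95, 97.
n = 13.
(a) r = 11.8; between ranks 11 (94) and 12 (95): 94.8.
(b) r = 12.6; between ranks 12 (95) and 13 (97): 96.2.
|94.8 − 96.2| = 1.4.

1.40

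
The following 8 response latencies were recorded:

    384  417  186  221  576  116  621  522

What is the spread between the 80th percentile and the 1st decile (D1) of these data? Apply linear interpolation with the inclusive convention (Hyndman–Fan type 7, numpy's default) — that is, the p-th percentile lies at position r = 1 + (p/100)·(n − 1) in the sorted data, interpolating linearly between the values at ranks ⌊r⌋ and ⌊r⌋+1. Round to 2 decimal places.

389.40

Sorted: 116, 186, 221, 384, 417, 522, 576, 621.
n = 8.
P10: r = 1.7; ranks 1–2 are 116, 186; interpolating gives 165.
P80: r = 6.6; ranks 6–7 are 522, 576; interpolating gives 554.4.
Difference: 554.4 − 165 = 389.4.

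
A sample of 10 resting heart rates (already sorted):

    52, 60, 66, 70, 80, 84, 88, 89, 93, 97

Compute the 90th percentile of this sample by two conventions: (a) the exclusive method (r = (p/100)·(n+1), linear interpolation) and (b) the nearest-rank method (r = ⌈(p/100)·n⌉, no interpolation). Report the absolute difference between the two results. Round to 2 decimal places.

3.60

n = 10.
(a) r = 9.9; between ranks 9 (93) and 10 (97): 96.6.
(b) the nearest-rank method: rank 9 → 93.
|96.6 − 93| = 3.6.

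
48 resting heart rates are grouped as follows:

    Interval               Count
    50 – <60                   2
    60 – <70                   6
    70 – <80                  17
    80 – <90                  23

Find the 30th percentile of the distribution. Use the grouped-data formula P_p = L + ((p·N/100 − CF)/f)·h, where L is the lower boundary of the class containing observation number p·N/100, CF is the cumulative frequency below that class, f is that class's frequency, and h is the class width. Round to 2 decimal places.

73.76

N = 48; target position k = 30/100 · 48 = 14.4.
Cumulative frequencies: 2, 8, 25, 48.
Observation 14.4 falls in the class 70 – <80.
L = 70, CF = 8, f = 17, h = 10.
P30 = 70 + ((14.4 − 8)/17)·10 = 70 + 3.76471 = 73.7647.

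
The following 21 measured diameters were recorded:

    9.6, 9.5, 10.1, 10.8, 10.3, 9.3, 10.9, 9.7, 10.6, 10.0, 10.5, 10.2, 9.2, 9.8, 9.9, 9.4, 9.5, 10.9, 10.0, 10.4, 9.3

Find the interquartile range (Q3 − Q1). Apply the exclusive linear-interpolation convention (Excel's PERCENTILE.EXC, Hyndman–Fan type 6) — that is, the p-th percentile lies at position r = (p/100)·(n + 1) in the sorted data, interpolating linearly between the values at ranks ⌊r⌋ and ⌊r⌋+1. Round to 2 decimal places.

Sorted: 9.2, 9.3, 9.3, 9.4, 9.5, 9.5, 9.6, 9.7, 9.8, 9.9, 10.0, 10.0, 10.1, 10.2, 10.3, 10.4, 10.5, 10.6, 10.8, 10.9, 10.9.
n = 21.
P25: r = 5.5; ranks 5–6 are 9.5, 9.5; interpolating gives 9.5.
P75: r = 16.5; ranks 16–17 are 10.4, 10.5; interpolating gives 10.45.
Difference: 10.45 − 9.5 = 0.95.

0.95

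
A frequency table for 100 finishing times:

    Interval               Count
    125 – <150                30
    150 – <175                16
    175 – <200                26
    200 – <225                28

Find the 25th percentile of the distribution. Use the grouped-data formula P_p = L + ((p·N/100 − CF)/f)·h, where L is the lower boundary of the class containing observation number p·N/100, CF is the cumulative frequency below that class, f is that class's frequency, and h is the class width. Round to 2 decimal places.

145.83

N = 100; target position k = 25/100 · 100 = 25.
Cumulative frequencies: 30, 46, 72, 100.
Observation 25 falls in the class 125 – <150.
L = 125, CF = 0, f = 30, h = 25.
P25 = 125 + ((25 − 0)/30)·25 = 125 + 20.8333 = 145.833.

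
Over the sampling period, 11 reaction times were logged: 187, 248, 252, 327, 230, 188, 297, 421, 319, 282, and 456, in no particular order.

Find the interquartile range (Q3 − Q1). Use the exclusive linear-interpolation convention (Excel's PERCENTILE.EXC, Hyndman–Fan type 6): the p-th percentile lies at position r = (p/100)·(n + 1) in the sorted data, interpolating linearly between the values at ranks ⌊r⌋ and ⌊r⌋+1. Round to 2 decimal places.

Sorted: 187, 188, 230, 248, 252, 282, 297, 319, 327, 421, 456.
n = 11.
P25: r = 3 (integer) → 230.
P75: r = 9 (integer) → 327.
Difference: 327 − 230 = 97.

97.00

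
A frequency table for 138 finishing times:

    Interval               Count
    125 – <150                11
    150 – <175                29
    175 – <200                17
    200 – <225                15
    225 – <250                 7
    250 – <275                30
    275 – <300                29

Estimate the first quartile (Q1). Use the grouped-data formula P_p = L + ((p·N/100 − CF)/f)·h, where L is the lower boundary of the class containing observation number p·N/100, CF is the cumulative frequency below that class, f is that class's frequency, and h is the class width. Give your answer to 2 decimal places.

170.26

N = 138; target position k = 25/100 · 138 = 34.5.
Cumulative frequencies: 11, 40, 57, 72, 79, 109, 138.
Observation 34.5 falls in the class 150 – <175.
L = 150, CF = 11, f = 29, h = 25.
P25 = 150 + ((34.5 − 11)/29)·25 = 150 + 20.2586 = 170.259.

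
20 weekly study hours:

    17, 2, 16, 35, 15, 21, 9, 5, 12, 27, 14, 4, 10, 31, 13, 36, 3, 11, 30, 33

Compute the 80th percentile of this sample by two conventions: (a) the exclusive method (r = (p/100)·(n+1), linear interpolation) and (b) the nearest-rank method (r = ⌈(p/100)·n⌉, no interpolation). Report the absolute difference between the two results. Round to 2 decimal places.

Sorted: 2, 3, 4, 5, 9, 10, 11, 12, 13, 14, 15, 16, 17, 21, 27, 30, 31, 33, 35, 36.
n = 20.
(a) r = 16.8; between ranks 16 (30) and 17 (31): 30.8.
(b) the nearest-rank method: rank 16 → 30.
|30.8 − 30| = 0.8.

0.80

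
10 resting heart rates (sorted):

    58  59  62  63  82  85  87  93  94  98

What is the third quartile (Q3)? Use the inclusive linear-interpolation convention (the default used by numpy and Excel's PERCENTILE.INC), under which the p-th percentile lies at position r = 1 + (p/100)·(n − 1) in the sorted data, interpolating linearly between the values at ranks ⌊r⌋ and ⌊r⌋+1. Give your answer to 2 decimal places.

91.50

n = 10.
r = 1 + (75/100)·(10 − 1) = 1 + 6.75 = 7.75.
Rank 7 is 87 and rank 8 is 93.
Interpolate: 87 + 0.75·(93 − 87) = 87 + 0.75·6 = 91.5.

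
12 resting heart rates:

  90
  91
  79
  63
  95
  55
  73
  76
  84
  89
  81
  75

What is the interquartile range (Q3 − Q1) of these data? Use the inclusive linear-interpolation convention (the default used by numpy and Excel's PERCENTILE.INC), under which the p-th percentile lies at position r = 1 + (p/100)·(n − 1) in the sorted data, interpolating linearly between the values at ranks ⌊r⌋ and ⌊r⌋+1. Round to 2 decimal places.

Sorted: 55, 63, 73, 75, 76, 79, 81, 84, 89, 90, 91, 95.
n = 12.
P25: r = 3.75; ranks 3–4 are 73, 75; interpolating gives 74.5.
P75: r = 9.25; ranks 9–10 are 89, 90; interpolating gives 89.25.
Difference: 89.25 − 74.5 = 14.75.

14.75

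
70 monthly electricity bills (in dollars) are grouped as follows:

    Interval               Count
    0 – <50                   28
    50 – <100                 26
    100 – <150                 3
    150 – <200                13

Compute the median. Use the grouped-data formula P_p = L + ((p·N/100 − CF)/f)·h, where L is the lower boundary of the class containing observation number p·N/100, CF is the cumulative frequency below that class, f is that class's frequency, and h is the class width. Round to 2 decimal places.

63.46

N = 70; target position k = 50/100 · 70 = 35.
Cumulative frequencies: 28, 54, 57, 70.
Observation 35 falls in the class 50 – <100.
L = 50, CF = 28, f = 26, h = 50.
P50 = 50 + ((35 − 28)/26)·50 = 50 + 13.4615 = 63.4615.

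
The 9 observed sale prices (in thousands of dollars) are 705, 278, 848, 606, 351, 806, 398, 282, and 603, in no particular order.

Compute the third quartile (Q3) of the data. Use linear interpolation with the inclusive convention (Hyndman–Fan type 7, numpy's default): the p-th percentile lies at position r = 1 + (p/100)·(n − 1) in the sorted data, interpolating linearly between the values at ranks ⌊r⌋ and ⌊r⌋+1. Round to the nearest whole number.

705

Sorted: 278, 282, 351, 398, 603, 606, 705, 806, 848.
n = 9.
r = 1 + (75/100)·(9 − 1) = 1 + 6 = 7.
r is an integer, so P75 is the value at rank 7: 705.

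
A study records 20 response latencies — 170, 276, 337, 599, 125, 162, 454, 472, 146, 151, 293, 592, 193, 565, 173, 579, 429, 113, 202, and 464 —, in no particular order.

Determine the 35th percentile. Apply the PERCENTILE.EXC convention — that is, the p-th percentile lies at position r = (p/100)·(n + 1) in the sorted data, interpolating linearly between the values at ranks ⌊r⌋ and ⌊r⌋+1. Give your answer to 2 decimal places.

180.00

Sorted: 113, 125, 146, 151, 162, 170, 173, 193, 202, 276, 293, 337, 429, 454, 464, 472, 565, 579, 592, 599.
n = 20.
r = (35/100)·(20 + 1) = 7.35.
Rank 7 is 173 and rank 8 is 193.
Interpolate: 173 + 0.35·(193 − 173) = 173 + 0.35·20 = 180.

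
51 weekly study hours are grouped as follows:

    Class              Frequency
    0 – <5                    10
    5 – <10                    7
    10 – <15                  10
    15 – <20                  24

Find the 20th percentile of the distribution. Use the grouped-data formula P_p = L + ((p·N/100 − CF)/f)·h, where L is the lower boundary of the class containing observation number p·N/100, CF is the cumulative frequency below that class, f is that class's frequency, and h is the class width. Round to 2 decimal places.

N = 51; target position k = 20/100 · 51 = 10.2.
Cumulative frequencies: 10, 17, 27, 51.
Observation 10.2 falls in the class 5 – <10.
L = 5, CF = 10, f = 7, h = 5.
P20 = 5 + ((10.2 − 10)/7)·5 = 5 + 0.142857 = 5.14286.

5.14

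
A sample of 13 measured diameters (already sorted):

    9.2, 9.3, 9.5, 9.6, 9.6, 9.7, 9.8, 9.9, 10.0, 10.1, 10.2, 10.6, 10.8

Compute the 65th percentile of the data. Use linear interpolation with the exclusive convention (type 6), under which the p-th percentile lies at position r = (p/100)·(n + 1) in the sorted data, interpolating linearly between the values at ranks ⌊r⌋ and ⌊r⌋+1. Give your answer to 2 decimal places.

10.01

n = 13.
r = (65/100)·(13 + 1) = 9.1.
Rank 9 is 10.0 and rank 10 is 10.1.
Interpolate: 10.0 + 0.1·(10.1 − 10.0) = 10.0 + 0.1·0.1 = 10.01.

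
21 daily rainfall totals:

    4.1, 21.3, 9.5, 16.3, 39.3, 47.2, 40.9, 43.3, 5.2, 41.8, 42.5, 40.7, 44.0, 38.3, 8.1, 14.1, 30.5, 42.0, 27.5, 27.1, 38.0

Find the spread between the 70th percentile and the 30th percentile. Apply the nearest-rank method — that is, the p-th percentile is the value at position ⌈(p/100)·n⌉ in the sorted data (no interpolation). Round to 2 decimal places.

Sorted: 4.1, 5.2, 8.1, 9.5, 14.1, 16.3, 21.3, 27.1, 27.5, 30.5, 38.0, 38.3, 39.3, 40.7, 40.9, 41.8, 42.0, 42.5, 43.3, 44.0, 47.2.
n = 21.
P30: rank ⌈30/100·21⌉ = 7 → 21.3.
P70: rank ⌈70/100·21⌉ = 15 → 40.9.
Difference: 40.9 − 21.3 = 19.6.

19.60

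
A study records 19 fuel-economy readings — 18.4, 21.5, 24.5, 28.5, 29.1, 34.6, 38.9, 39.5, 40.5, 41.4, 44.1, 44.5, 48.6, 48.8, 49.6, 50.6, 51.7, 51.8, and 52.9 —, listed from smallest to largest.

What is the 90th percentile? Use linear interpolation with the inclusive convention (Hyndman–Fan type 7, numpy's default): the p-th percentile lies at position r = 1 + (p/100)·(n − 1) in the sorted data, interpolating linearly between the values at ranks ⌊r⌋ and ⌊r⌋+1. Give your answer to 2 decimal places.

51.72

n = 19.
r = 1 + (90/100)·(19 − 1) = 1 + 16.2 = 17.2.
Rank 17 is 51.7 and rank 18 is 51.8.
Interpolate: 51.7 + 0.2·(51.8 − 51.7) = 51.7 + 0.2·0.1 = 51.72.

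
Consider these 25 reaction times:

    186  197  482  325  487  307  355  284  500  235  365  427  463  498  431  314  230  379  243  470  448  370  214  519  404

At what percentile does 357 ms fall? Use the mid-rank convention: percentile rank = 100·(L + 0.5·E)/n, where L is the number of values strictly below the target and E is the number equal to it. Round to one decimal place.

44.0

Sorted: 186, 197, 214, 230, 235, 243, 284, 307, 314, 325, 355, 365, 370, 379, 404, 427, 431, 448, 463, 470, 482, 487, 498, 500, 519.
Count below 357: L = 11; count equal: E = 0; n = 25.
Percentile rank = 100·(11 + 0.5·0)/25 = 100·11/25 = 44.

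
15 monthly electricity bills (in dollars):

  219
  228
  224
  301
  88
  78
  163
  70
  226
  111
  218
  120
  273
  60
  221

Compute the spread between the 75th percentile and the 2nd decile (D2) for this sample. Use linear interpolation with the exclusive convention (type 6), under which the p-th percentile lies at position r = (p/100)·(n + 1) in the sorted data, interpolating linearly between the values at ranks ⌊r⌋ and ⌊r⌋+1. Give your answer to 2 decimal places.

146.00

Sorted: 60, 70, 78, 88, 111, 120, 163, 218, 219, 221, 224, 226, 228, 273, 301.
n = 15.
P20: r = 3.2; ranks 3–4 are 78, 88; interpolating gives 80.
P75: r = 12 (integer) → 226.
Difference: 226 − 80 = 146.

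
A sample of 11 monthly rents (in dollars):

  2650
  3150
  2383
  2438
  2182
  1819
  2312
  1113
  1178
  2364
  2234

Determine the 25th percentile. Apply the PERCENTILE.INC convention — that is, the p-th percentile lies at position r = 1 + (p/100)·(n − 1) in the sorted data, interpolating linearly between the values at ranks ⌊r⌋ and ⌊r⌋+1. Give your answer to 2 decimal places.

Sorted: 1113, 1178, 1819, 2182, 2234, 2312, 2364, 2383, 2438, 2650, 3150.
n = 11.
r = 1 + (25/100)·(11 − 1) = 1 + 2.5 = 3.5.
Rank 3 is 1819 and rank 4 is 2182.
Interpolate: 1819 + 0.5·(2182 − 1819) = 1819 + 0.5·363 = 2000.5.

2000.50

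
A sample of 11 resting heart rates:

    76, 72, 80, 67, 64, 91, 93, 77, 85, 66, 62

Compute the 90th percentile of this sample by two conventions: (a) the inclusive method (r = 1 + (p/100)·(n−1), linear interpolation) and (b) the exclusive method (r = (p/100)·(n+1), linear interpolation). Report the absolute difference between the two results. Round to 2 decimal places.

1.60

Sorted: 62, 64, 66, 67, 72, 76, 77, 80, 85, 91, 93.
n = 11.
(a) r = 10 → value at rank 10 = 91.
(b) r = 10.8; between ranks 10 (91) and 11 (93): 92.6.
|91 − 92.6| = 1.6.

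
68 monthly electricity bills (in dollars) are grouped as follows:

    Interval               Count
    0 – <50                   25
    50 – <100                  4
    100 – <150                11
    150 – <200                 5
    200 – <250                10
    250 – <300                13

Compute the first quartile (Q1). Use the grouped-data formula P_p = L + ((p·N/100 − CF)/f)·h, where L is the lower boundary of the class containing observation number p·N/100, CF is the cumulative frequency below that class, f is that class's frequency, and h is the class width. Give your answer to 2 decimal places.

34.00

N = 68; target position k = 25/100 · 68 = 17.
Cumulative frequencies: 25, 29, 40, 45, 55, 68.
Observation 17 falls in the class 0 – <50.
L = 0, CF = 0, f = 25, h = 50.
P25 = 0 + ((17 − 0)/25)·50 = 0 + 34 = 34.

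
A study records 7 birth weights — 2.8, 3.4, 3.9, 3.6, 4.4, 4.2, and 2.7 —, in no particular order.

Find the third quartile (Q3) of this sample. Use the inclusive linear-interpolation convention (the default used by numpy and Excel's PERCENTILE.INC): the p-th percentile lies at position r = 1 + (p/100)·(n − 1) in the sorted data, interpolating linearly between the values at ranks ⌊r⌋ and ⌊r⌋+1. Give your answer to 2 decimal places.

Sorted: 2.7, 2.8, 3.4, 3.6, 3.9, 4.2, 4.4.
n = 7.
r = 1 + (75/100)·(7 − 1) = 1 + 4.5 = 5.5.
Rank 5 is 3.9 and rank 6 is 4.2.
Interpolate: 3.9 + 0.5·(4.2 − 3.9) = 3.9 + 0.5·0.3 = 4.05.

4.05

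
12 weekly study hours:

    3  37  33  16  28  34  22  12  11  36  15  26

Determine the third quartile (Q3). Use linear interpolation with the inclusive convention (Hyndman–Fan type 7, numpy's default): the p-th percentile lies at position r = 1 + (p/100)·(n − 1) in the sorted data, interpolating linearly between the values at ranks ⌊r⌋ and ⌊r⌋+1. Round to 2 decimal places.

Sorted: 3, 11, 12, 15, 16, 22, 26, 28, 33, 34, 36, 37.
n = 12.
r = 1 + (75/100)·(12 − 1) = 1 + 8.25 = 9.25.
Rank 9 is 33 and rank 10 is 34.
Interpolate: 33 + 0.25·(34 − 33) = 33 + 0.25·1 = 33.25.

33.25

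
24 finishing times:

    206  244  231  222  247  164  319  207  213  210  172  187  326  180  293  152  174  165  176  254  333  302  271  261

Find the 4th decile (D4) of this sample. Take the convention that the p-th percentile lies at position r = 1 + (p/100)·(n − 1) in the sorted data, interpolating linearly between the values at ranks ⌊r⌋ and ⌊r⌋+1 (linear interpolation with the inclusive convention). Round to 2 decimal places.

Sorted: 152, 164, 165, 172, 174, 176, 180, 187, 206, 207, 210, 213, 222, 231, 244, 247, 254, 261, 271, 293, 302, 319, 326, 333.
n = 24.
r = 1 + (40/100)·(24 − 1) = 1 + 9.2 = 10.2.
Rank 10 is 207 and rank 11 is 210.
Interpolate: 207 + 0.2·(210 − 207) = 207 + 0.2·3 = 207.6.

207.60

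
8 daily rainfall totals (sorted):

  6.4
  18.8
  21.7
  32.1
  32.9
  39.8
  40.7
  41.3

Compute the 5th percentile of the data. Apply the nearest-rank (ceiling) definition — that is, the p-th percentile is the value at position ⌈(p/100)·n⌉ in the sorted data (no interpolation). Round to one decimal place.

6.4

n = 8.
Position = ⌈5/100 · 8⌉ = ⌈0.4⌉ = 1.
The value at rank 1 is 6.4.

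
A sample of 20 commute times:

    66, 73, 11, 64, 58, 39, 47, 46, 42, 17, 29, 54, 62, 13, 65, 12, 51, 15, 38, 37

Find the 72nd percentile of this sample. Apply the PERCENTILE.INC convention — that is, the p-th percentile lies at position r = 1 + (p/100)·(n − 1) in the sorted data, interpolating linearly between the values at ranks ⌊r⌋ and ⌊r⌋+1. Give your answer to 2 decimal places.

Sorted: 11, 12, 13, 15, 17, 29, 37, 38, 39, 42, 46, 47, 51, 54, 58, 62, 64, 65, 66, 73.
n = 20.
r = 1 + (72/100)·(20 − 1) = 1 + 13.68 = 14.68.
Rank 14 is 54 and rank 15 is 58.
Interpolate: 54 + 0.68·(58 − 54) = 54 + 0.68·4 = 56.72.

56.72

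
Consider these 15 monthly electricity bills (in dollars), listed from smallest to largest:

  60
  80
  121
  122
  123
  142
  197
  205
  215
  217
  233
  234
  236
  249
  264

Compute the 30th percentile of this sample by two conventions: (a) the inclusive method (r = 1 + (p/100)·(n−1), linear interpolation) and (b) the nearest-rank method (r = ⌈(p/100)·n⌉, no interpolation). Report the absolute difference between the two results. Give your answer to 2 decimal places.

3.80

n = 15.
(a) r = 5.2; between ranks 5 (123) and 6 (142): 126.8.
(b) the nearest-rank method: rank 5 → 123.
|126.8 − 123| = 3.8.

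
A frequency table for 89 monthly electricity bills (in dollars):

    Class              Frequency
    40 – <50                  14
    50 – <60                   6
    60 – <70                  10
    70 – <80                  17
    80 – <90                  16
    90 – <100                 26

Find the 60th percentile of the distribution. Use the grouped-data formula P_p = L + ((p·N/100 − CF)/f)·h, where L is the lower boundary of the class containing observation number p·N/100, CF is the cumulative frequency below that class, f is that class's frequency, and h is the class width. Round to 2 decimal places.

N = 89; target position k = 60/100 · 89 = 53.4.
Cumulative frequencies: 14, 20, 30, 47, 63, 89.
Observation 53.4 falls in the class 80 – <90.
L = 80, CF = 47, f = 16, h = 10.
P60 = 80 + ((53.4 − 47)/16)·10 = 80 + 4 = 84.

84.00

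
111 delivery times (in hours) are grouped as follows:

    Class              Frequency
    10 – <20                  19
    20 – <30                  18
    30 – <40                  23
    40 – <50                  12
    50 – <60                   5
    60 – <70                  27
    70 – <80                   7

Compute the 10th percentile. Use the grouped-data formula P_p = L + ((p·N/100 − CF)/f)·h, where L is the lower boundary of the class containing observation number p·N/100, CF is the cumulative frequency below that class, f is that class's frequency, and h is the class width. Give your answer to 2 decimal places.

15.84

N = 111; target position k = 10/100 · 111 = 11.1.
Cumulative frequencies: 19, 37, 60, 72, 77, 104, 111.
Observation 11.1 falls in the class 10 – <20.
L = 10, CF = 0, f = 19, h = 10.
P10 = 10 + ((11.1 − 0)/19)·10 = 10 + 5.84211 = 15.8421.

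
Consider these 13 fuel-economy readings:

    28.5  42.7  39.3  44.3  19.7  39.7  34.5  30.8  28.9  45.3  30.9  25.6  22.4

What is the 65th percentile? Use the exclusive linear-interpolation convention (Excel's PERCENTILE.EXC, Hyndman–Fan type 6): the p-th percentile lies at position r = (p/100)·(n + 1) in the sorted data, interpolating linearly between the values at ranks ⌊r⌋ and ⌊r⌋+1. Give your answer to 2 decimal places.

39.34

Sorted: 19.7, 22.4, 25.6, 28.5, 28.9, 30.8, 30.9, 34.5, 39.3, 39.7, 42.7, 44.3, 45.3.
n = 13.
r = (65/100)·(13 + 1) = 9.1.
Rank 9 is 39.3 and rank 10 is 39.7.
Interpolate: 39.3 + 0.1·(39.7 − 39.3) = 39.3 + 0.1·0.4 = 39.34.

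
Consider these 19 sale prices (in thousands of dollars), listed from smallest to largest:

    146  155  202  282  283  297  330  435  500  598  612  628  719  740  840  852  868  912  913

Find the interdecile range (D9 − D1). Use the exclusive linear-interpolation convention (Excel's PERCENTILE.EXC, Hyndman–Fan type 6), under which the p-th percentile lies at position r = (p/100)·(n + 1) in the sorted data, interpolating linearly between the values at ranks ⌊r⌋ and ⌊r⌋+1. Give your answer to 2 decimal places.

n = 19.
P10: r = 2 (integer) → 155.
P90: r = 18 (integer) → 912.
Difference: 912 − 155 = 757.

757.00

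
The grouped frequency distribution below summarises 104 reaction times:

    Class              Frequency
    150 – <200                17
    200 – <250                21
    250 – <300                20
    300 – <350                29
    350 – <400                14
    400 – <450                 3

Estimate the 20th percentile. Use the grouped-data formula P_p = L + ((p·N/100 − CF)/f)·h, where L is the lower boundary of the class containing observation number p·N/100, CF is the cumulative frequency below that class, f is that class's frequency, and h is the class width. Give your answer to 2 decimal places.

209.05

N = 104; target position k = 20/100 · 104 = 20.8.
Cumulative frequencies: 17, 38, 58, 87, 101, 104.
Observation 20.8 falls in the class 200 – <250.
L = 200, CF = 17, f = 21, h = 50.
P20 = 200 + ((20.8 − 17)/21)·50 = 200 + 9.04762 = 209.048.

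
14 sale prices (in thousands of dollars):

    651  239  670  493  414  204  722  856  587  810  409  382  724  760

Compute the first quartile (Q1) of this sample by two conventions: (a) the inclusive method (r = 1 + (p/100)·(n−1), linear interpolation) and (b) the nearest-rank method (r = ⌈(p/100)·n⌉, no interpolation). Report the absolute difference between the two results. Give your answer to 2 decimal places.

1.25

Sorted: 204, 239, 382, 409, 414, 493, 587, 651, 670, 722, 724, 760, 810, 856.
n = 14.
(a) r = 4.25; between ranks 4 (409) and 5 (414): 410.25.
(b) the nearest-rank method: rank 4 → 409.
|410.25 − 409| = 1.25.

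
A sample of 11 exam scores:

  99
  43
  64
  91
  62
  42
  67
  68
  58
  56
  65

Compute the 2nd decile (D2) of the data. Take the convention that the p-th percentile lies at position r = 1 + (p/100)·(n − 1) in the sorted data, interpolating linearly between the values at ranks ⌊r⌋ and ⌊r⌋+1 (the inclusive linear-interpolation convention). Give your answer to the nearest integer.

Sorted: 42, 43, 56, 58, 62, 64, 65, 67, 68, 91, 99.
n = 11.
r = 1 + (20/100)·(11 − 1) = 1 + 2 = 3.
r is an integer, so P20 is the value at rank 3: 56.

56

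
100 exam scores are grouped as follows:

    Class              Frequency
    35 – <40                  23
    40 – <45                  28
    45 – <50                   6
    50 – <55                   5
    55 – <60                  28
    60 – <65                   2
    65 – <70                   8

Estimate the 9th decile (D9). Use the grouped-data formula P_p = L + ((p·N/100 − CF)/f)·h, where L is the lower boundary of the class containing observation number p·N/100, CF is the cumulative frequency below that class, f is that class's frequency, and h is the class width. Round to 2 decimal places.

N = 100; target position k = 90/100 · 100 = 90.
Cumulative frequencies: 23, 51, 57, 62, 90, 92, 100.
Observation 90 falls in the class 55 – <60.
L = 55, CF = 62, f = 28, h = 5.
P90 = 55 + ((90 − 62)/28)·5 = 55 + 5 = 60.

60.00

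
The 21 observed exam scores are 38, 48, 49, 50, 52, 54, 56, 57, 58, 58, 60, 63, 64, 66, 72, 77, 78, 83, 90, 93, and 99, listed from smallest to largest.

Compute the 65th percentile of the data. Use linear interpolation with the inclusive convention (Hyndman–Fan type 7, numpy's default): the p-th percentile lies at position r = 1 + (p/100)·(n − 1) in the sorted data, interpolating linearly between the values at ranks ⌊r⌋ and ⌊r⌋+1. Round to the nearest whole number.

n = 21.
r = 1 + (65/100)·(21 − 1) = 1 + 13 = 14.
r is an integer, so P65 is the value at rank 14: 66.

66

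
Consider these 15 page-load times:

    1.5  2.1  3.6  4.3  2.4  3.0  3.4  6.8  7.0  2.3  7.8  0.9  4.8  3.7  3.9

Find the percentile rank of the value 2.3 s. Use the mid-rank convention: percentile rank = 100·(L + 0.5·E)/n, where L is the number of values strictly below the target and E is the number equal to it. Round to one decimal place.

Sorted: 0.9, 1.5, 2.1, 2.3, 2.4, 3.0, 3.4, 3.6, 3.7, 3.9, 4.3, 4.8, 6.8, 7.0, 7.8.
Count below 2.3: L = 3; count equal: E = 1; n = 15.
Percentile rank = 100·(3 + 0.5·1)/15 = 100·3.5/15 = 23.33.

23.3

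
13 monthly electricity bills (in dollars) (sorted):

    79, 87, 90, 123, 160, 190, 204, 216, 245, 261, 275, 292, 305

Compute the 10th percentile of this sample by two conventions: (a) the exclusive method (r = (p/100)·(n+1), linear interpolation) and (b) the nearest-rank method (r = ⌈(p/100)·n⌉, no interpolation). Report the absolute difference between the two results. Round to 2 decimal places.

4.80

n = 13.
(a) r = 1.4; between ranks 1 (79) and 2 (87): 82.2.
(b) the nearest-rank method: rank 2 → 87.
|82.2 − 87| = 4.8.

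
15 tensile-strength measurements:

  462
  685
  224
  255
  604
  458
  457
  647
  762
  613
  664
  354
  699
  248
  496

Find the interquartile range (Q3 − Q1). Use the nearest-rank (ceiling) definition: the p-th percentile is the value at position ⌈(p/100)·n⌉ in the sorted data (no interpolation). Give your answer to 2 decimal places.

310.00

Sorted: 224, 248, 255, 354, 457, 458, 462, 496, 604, 613, 647, 664, 685, 699, 762.
n = 15.
P25: rank ⌈25/100·15⌉ = 4 → 354.
P75: rank ⌈75/100·15⌉ = 12 → 664.
Difference: 664 − 354 = 310.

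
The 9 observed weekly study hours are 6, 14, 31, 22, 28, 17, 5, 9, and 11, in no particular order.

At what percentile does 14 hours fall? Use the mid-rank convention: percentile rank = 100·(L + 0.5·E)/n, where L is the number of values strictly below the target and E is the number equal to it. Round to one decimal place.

50.0

Sorted: 5, 6, 9, 11, 14, 17, 22, 28, 31.
Count below 14: L = 4; count equal: E = 1; n = 9.
Percentile rank = 100·(4 + 0.5·1)/9 = 100·4.5/9 = 50.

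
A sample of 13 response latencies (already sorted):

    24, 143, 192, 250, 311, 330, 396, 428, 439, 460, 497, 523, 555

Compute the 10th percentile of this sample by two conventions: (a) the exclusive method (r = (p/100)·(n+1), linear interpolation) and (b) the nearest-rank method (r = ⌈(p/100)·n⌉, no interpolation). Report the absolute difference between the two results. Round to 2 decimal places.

71.40

n = 13.
(a) r = 1.4; between ranks 1 (24) and 2 (143): 71.6.
(b) the nearest-rank method: rank 2 → 143.
|71.6 − 143| = 71.4.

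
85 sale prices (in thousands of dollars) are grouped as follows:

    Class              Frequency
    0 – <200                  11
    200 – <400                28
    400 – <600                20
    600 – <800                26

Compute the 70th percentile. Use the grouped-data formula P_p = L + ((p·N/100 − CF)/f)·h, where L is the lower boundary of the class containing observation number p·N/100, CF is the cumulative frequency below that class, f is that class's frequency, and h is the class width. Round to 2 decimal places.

N = 85; target position k = 70/100 · 85 = 59.5.
Cumulative frequencies: 11, 39, 59, 85.
Observation 59.5 falls in the class 600 – <800.
L = 600, CF = 59, f = 26, h = 200.
P70 = 600 + ((59.5 − 59)/26)·200 = 600 + 3.84615 = 603.846.

603.85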